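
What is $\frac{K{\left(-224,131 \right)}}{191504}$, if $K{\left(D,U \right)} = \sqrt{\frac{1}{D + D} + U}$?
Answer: $\frac{\sqrt{410809}}{10724224} \approx 5.9766 \cdot 10^{-5}$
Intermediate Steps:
$K{\left(D,U \right)} = \sqrt{U + \frac{1}{2 D}}$ ($K{\left(D,U \right)} = \sqrt{\frac{1}{2 D} + U} = \sqrt{U + \frac{1}{2 D}}$)
$\frac{K{\left(-224,131 \right)}}{191504} = \frac{\frac{1}{2} \sqrt{\frac{2}{-224} + 4 \cdot 131}}{191504} = \frac{\sqrt{2 \left(- \frac{1}{224}\right) + 524}}{2} \cdot \frac{1}{191504} = \frac{\sqrt{- \frac{1}{112} + 524}}{2} \cdot \frac{1}{191504} = \frac{\sqrt{\frac{58687}{112}}}{2} \cdot \frac{1}{191504} = \frac{\frac{1}{28} \sqrt{410809}}{2} \cdot \frac{1}{191504} = \frac{\sqrt{410809}}{56} \cdot \frac{1}{191504} = \frac{\sqrt{410809}}{10724224}$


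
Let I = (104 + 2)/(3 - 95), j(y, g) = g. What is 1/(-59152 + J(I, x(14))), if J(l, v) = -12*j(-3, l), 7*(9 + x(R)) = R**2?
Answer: -23/1360178 ≈ -1.6910e-5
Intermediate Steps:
I = -53/46 (I = 106/(-92) = 106*(-1/92) = -53/46 ≈ -1.1522)
x(R) = -9 + R**2/7
J(l, v) = -12*l
1/(-59152 + J(I, x(14))) = 1/(-59152 - 12*(-53/46)) = 1/(-59152 + 318/23) = 1/(-1360178/23) = -23/1360178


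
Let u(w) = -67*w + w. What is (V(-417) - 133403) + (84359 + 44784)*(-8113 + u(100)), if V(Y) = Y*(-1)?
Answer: -1900213945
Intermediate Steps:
V(Y) = -Y
u(w) = -66*w
(V(-417) - 133403) + (84359 + 44784)*(-8113 + u(100)) = (-1*(-417) - 133403) + (84359 + 44784)*(-8113 - 66*100) = (417 - 133403) + 129143*(-8113 - 6600) = -132986 + 129143*(-14713) = -132986 - 1900080959 = -1900213945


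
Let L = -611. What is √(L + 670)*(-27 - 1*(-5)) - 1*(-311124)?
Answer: 311124 - 22*√59 ≈ 3.1096e+5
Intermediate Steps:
√(L + 670)*(-27 - 1*(-5)) - 1*(-311124) = √(-611 + 670)*(-27 - 1*(-5)) - 1*(-311124) = √59*(-27 + 5) + 311124 = √59*(-22) + 311124 = -22*√59 + 311124 = 311124 - 22*√59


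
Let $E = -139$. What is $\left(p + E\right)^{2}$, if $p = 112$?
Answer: $729$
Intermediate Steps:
$\left(p + E\right)^{2} = \left(112 - 139\right)^{2} = \left(-27\right)^{2} = 729$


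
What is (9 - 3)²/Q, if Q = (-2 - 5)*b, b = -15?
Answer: 12/35 ≈ 0.34286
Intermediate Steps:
Q = 105 (Q = (-2 - 5)*(-15) = -7*(-15) = 105)
(9 - 3)²/Q = (9 - 3)²/105 = 6²*(1/105) = 36*(1/105) = 12/35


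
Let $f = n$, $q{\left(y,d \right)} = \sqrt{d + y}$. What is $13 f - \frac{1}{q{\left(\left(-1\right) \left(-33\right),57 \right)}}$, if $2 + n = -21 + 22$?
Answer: $-13 - \frac{\sqrt{10}}{30} \approx -13.105$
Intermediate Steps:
$n = -1$ ($n = -2 + \left(-21 + 22\right) = -2 + 1 = -1$)
$f = -1$
$13 f - \frac{1}{q{\left(\left(-1\right) \left(-33\right),57 \right)}} = 13 \left(-1\right) - \frac{1}{\sqrt{57 - -33}} = -13 - \frac{1}{\sqrt{57 + 33}} = -13 - \frac{1}{\sqrt{90}} = -13 - \frac{1}{3 \sqrt{10}} = -13 - \frac{\sqrt{10}}{30}$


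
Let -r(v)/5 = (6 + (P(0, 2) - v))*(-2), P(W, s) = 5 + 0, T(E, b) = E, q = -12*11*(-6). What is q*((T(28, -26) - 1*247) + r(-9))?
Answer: -15048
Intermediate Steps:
q = 792 (q = -132*(-6) = 792)
P(W, s) = 5
r(v) = 110 - 10*v (r(v) = -5*(6 + (5 - v))*(-2) = -5*(11 - v)*(-2) = -5*(-22 + 2*v) = 110 - 10*v)
q*((T(28, -26) - 1*247) + r(-9)) = 792*((28 - 1*247) + (110 - 10*(-9))) = 792*((28 - 247) + (110 + 90)) = 792*(-219 + 200) = 792*(-19) = -15048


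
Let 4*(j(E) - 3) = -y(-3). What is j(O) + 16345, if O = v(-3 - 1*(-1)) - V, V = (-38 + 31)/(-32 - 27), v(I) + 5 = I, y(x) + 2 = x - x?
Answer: 32697/2 ≈ 16349.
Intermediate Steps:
y(x) = -2 (y(x) = -2 + (x - x) = -2 + 0 = -2)
v(I) = -5 + I
V = 7/59 (V = -7/(-59) = -7*(-1/59) = 7/59 ≈ 0.11864)
O = -420/59 (O = (-5 + (-3 - 1*(-1))) - 1*7/59 = (-5 + (-3 + 1)) - 7/59 = (-5 - 2) - 7/59 = -7 - 7/59 = -420/59 ≈ -7.1186)
j(E) = 7/2 (j(E) = 3 + (-1*(-2))/4 = 3 + (¼)*2 = 3 + ½ = 7/2)
j(O) + 16345 = 7/2 + 16345 = 32697/2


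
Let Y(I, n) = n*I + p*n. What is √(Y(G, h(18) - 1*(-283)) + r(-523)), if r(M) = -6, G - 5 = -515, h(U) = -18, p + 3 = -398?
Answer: I*√241421 ≈ 491.35*I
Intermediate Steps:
p = -401 (p = -3 - 398 = -401)
G = -510 (G = 5 - 515 = -510)
Y(I, n) = -401*n + I*n (Y(I, n) = n*I - 401*n = I*n - 401*n = -401*n + I*n)
√(Y(G, h(18) - 1*(-283)) + r(-523)) = √((-18 - 1*(-283))*(-401 - 510) - 6) = √((-18 + 283)*(-911) - 6) = √(265*(-911) - 6) = √(-241415 - 6) = √(-241421) = I*√241421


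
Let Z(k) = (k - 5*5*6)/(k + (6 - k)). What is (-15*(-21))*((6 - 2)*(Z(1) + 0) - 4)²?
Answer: 3363500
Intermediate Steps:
Z(k) = -25 + k/6 (Z(k) = (k - 25*6)/6 = (k - 150)*(⅙) = (-150 + k)*(⅙) = -25 + k/6)
(-15*(-21))*((6 - 2)*(Z(1) + 0) - 4)² = (-15*(-21))*((6 - 2)*((-25 + (⅙)*1) + 0) - 4)² = 315*(4*((-25 + ⅙) + 0) - 4)² = 315*(4*(-149/6 + 0) - 4)² = 315*(4*(-149/6) - 4)² = 315*(-298/3 - 4)² = 315*(-310/3)² = 315*(96100/9) = 3363500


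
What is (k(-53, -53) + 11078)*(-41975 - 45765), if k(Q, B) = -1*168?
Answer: -957243400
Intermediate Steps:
k(Q, B) = -168
(k(-53, -53) + 11078)*(-41975 - 45765) = (-168 + 11078)*(-41975 - 45765) = 10910*(-87740) = -957243400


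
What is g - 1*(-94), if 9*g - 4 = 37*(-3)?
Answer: 739/9 ≈ 82.111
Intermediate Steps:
g = -107/9 (g = 4/9 + (37*(-3))/9 = 4/9 + (⅑)*(-111) = 4/9 - 37/3 = -107/9 ≈ -11.889)
g - 1*(-94) = -107/9 - 1*(-94) = -107/9 + 94 = 739/9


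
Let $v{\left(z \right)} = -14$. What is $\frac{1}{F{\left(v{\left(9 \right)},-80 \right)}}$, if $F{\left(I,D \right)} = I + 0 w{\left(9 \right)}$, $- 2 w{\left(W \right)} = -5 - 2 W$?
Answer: $- \frac{1}{14} \approx -0.071429$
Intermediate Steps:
$w{\left(W \right)} = \frac{5}{2} + W$ ($w{\left(W \right)} = - \frac{-5 - 2 W}{2} = \frac{5}{2} + W$)
$F{\left(I,D \right)} = I$ ($F{\left(I,D \right)} = I + 0 \left(\frac{5}{2} + 9\right) = I + 0 \cdot \frac{23}{2} = I + 0 = I$)
$\frac{1}{F{\left(v{\left(9 \right)},-80 \right)}} = \frac{1}{-14} = - \frac{1}{14}$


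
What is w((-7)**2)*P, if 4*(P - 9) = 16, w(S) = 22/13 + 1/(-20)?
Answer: 427/20 ≈ 21.350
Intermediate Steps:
w(S) = 427/260 (w(S) = 22*(1/13) + 1*(-1/20) = 22/13 - 1/20 = 427/260)
P = 13 (P = 9 + (1/4)*16 = 9 + 4 = 13)
w((-7)**2)*P = (427/260)*13 = 427/20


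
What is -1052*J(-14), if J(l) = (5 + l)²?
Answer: -85212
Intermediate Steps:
-1052*J(-14) = -1052*(5 - 14)² = -1052*(-9)² = -1052*81 = -85212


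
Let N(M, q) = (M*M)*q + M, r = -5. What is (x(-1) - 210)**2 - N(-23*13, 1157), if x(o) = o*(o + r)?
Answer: -103395042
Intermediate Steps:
N(M, q) = M + q*M**2 (N(M, q) = M**2*q + M = q*M**2 + M = M + q*M**2)
x(o) = o*(-5 + o) (x(o) = o*(o - 5) = o*(-5 + o))
(x(-1) - 210)**2 - N(-23*13, 1157) = (-(-5 - 1) - 210)**2 - (-23*13)*(1 - 23*13*1157) = (-1*(-6) - 210)**2 - (-299)*(1 - 299*1157) = (6 - 210)**2 - (-299)*(1 - 345943) = (-204)**2 - (-299)*(-345942) = 41616 - 1*103436658 = 41616 - 103436658 = -103395042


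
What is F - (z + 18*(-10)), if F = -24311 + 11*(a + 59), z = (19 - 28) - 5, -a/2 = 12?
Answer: -23732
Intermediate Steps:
a = -24 (a = -2*12 = -24)
z = -14 (z = -9 - 5 = -14)
F = -23926 (F = -24311 + 11*(-24 + 59) = -24311 + 11*35 = -24311 + 385 = -23926)
F - (z + 18*(-10)) = -23926 - (-14 + 18*(-10)) = -23926 - (-14 - 180) = -23926 - 1*(-194) = -23926 + 194 = -23732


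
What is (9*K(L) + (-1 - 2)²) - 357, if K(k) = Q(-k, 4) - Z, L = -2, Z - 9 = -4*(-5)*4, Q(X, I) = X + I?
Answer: -1095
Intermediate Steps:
Q(X, I) = I + X
Z = 89 (Z = 9 - 4*(-5)*4 = 9 + 20*4 = 9 + 80 = 89)
K(k) = -85 - k (K(k) = (4 - k) - 1*89 = (4 - k) - 89 = -85 - k)
(9*K(L) + (-1 - 2)²) - 357 = (9*(-85 - 1*(-2)) + (-1 - 2)²) - 357 = (9*(-85 + 2) + (-3)²) - 357 = (9*(-83) + 9) - 357 = (-747 + 9) - 357 = -738 - 357 = -1095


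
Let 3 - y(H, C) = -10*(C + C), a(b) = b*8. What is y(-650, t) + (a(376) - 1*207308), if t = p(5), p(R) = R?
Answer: -204197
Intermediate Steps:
a(b) = 8*b
t = 5
y(H, C) = 3 + 20*C (y(H, C) = 3 - (-10)*(C + C) = 3 - (-10)*2*C = 3 - (-20)*C = 3 + 20*C)
y(-650, t) + (a(376) - 1*207308) = (3 + 20*5) + (8*376 - 1*207308) = (3 + 100) + (3008 - 207308) = 103 - 204300 = -204197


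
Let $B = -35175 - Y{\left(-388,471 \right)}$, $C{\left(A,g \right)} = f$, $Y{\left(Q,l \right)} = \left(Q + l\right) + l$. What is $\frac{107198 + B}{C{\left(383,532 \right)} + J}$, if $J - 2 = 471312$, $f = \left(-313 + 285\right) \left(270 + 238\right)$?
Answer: $\frac{71469}{457090} \approx 0.15636$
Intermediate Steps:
$f = -14224$ ($f = \left(-28\right) 508 = -14224$)
$Y{\left(Q,l \right)} = Q + 2 l$
$C{\left(A,g \right)} = -14224$
$B = -35729$ ($B = -35175 - \left(-388 + 2 \cdot 471\right) = -35175 - \left(-388 + 942\right) = -35175 - 554 = -35729$)
$J = 471314$ ($J = 2 + 471312 = 471314$)
$\frac{107198 + B}{C{\left(383,532 \right)} + J} = \frac{107198 - 35729}{-14224 + 471314} = \frac{71469}{457090}$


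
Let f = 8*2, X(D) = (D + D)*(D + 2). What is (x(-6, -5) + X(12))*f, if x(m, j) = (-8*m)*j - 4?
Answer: 1472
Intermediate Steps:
X(D) = 2*D*(2 + D) (X(D) = (2*D)*(2 + D) = 2*D*(2 + D))
x(m, j) = -4 - 8*j*m (x(m, j) = -8*j*m - 4 = -4 - 8*j*m)
f = 16
(x(-6, -5) + X(12))*f = ((-4 - 8*(-5)*(-6)) + 2*12*(2 + 12))*16 = ((-4 - 240) + 2*12*14)*16 = (-244 + 336)*16 = 92*16 = 1472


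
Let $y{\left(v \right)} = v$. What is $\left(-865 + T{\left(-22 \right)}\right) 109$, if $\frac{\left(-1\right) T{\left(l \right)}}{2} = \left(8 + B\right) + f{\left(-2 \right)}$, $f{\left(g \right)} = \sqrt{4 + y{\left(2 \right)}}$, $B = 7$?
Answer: $-97555 - 218 \sqrt{6} \approx -98089.0$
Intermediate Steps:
$f{\left(g \right)} = \sqrt{6}$ ($f{\left(g \right)} = \sqrt{4 + 2} = \sqrt{6}$)
$T{\left(l \right)} = -30 - 2 \sqrt{6}$ ($T{\left(l \right)} = - 2 \left(\left(8 + 7\right) + \sqrt{6}\right) = - 2 \left(15 + \sqrt{6}\right) = -30 - 2 \sqrt{6}$)
$\left(-865 + T{\left(-22 \right)}\right) 109 = \left(-865 - \left(30 + 2 \sqrt{6}\right)\right) 109 = \left(-895 - 2 \sqrt{6}\right) 109 = -97555 - 218 \sqrt{6}$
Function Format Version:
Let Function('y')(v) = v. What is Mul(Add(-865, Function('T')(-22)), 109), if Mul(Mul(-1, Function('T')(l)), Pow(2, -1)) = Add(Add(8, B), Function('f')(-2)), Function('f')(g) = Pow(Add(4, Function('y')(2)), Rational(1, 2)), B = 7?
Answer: Add(-97555, Mul(-218, Pow(6, Rational(1, 2)))) ≈ -98089.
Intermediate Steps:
Function('f')(g) = Pow(6, Rational(1, 2)) (Function('f')(g) = Pow(Add(4, 2), Rational(1, 2)) = Pow(6, Rational(1, 2)))
Function('T')(l) = Add(-30, Mul(-2, Pow(6, Rational(1, 2)))) (Function('T')(l) = Mul(-2, Add(Add(8, 7), Pow(6, Rational(1, 2)))) = Mul(-2, Add(15, Pow(6, Rational(1, 2)))) = Add(-30, Mul(-2, Pow(6, Rational(1, 2)))))
Mul(Add(-865, Function('T')(-22)), 109) = Mul(Add(-865, Add(-30, Mul(-2, Pow(6, Rational(1, 2))))), 109) = Mul(Add(-895, Mul(-2, Pow(6, Rational(1, 2)))), 109) = Add(-97555, Mul(-218, Pow(6, Rational(1, 2))))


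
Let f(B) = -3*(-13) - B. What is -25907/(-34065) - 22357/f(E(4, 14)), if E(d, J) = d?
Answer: -152136892/238455 ≈ -638.01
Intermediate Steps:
f(B) = 39 - B
-25907/(-34065) - 22357/f(E(4, 14)) = -25907/(-34065) - 22357/(39 - 1*4) = -25907*(-1/34065) - 22357/(39 - 4) = 25907/34065 - 22357/35 = -152136892/238455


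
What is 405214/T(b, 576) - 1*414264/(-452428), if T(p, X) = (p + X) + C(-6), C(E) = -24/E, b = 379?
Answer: 45931859692/108469613 ≈ 423.45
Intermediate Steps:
T(p, X) = 4 + X + p (T(p, X) = (p + X) - 24/(-6) = (X + p) - 24*(-1/6) = (X + p) + 4 = 4 + X + p)
405214/T(b, 576) - 1*414264/(-452428) = 405214/(4 + 576 + 379) - 1*414264/(-452428) = 405214/959 - 414264*(-1/452428) = 405214*(1/959) + 103566/113107 = 405214/959 + 103566/113107 = 45931859692/108469613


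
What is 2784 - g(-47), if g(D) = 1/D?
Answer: 130849/47 ≈ 2784.0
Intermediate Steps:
2784 - g(-47) = 2784 - 1/(-47) = 2784 - 1*(-1/47) = 2784 + 1/47 = 130849/47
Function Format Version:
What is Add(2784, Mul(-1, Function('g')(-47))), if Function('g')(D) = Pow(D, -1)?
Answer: Rational(130849, 47) ≈ 2784.0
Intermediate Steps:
Add(2784, Mul(-1, Function('g')(-47))) = Add(2784, Mul(-1, Pow(-47, -1))) = Add(2784, Mul(-1, Rational(-1, 47))) = Add(2784, Rational(1, 47)) = Rational(130849, 47)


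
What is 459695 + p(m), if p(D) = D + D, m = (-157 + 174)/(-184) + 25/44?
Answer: 465212303/1012 ≈ 4.5970e+5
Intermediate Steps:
m = 963/2024 (m = 17*(-1/184) + 25*(1/44) = -17/184 + 25/44 = 963/2024 ≈ 0.47579)
p(D) = 2*D
459695 + p(m) = 459695 + 2*(963/2024) = 459695 + 963/1012 = 465212303/1012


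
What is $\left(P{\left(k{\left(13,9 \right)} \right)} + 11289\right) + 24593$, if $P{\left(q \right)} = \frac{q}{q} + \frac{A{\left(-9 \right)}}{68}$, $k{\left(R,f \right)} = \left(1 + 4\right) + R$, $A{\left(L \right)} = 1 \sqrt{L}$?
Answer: $35883 + \frac{3 i}{68} \approx 35883.0 + 0.044118 i$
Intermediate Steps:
$A{\left(L \right)} = \sqrt{L}$
$k{\left(R,f \right)} = 5 + R$
$P{\left(q \right)} = 1 + \frac{3 i}{68}$ ($P{\left(q \right)} = \frac{q}{q} + \frac{\sqrt{-9}}{68} = 1 + 3 i \frac{1}{68} = 1 + \frac{3 i}{68}$)
$\left(P{\left(k{\left(13,9 \right)} \right)} + 11289\right) + 24593 = \left(\left(1 + \frac{3 i}{68}\right) + 11289\right) + 24593 = \left(11290 + \frac{3 i}{68}\right) + 24593 = 35883 + \frac{3 i}{68}$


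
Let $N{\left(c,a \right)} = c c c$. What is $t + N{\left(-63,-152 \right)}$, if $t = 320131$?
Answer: $70084$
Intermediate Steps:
$N{\left(c,a \right)} = c^{3}$ ($N{\left(c,a \right)} = c^{2} c = c^{3}$)
$t + N{\left(-63,-152 \right)} = 320131 + \left(-63\right)^{3} = 320131 - 250047 = 70084$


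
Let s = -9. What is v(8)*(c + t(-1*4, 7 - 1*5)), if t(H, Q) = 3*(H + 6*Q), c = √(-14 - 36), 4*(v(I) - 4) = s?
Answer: 42 + 35*I*√2/4 ≈ 42.0 + 12.374*I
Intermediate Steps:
v(I) = 7/4 (v(I) = 4 + (¼)*(-9) = 4 - 9/4 = 7/4)
c = 5*I*√2 (c = √(-50) = 5*I*√2 ≈ 7.0711*I)
t(H, Q) = 3*H + 18*Q
v(8)*(c + t(-1*4, 7 - 1*5)) = 7*(5*I*√2 + (3*(-1*4) + 18*(7 - 1*5)))/4 = 7*(5*I*√2 + (3*(-4) + 18*(7 - 5)))/4 = 7*(5*I*√2 + (-12 + 18*2))/4 = 7*(5*I*√2 + (-12 + 36))/4 = 7*(5*I*√2 + 24)/4 = 7*(24 + 5*I*√2)/4 = 42 + 35*I*√2/4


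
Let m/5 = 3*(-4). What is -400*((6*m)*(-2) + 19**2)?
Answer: -432400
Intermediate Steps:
m = -60 (m = 5*(3*(-4)) = 5*(-12) = -60)
-400*((6*m)*(-2) + 19**2) = -400*((6*(-60))*(-2) + 19**2) = -400*(-360*(-2) + 361) = -400*(720 + 361) = -400*1081 = -432400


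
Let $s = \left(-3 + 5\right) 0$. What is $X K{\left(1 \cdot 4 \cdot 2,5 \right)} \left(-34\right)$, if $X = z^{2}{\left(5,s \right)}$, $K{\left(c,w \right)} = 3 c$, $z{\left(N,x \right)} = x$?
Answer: $0$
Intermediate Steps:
$s = 0$ ($s = 2 \cdot 0 = 0$)
$X = 0$ ($X = 0^{2} = 0$)
$X K{\left(1 \cdot 4 \cdot 2,5 \right)} \left(-34\right) = 0 \cdot 3 \cdot 1 \cdot 4 \cdot 2 \left(-34\right) = 0 \cdot 3 \cdot 4 \cdot 2 \left(-34\right) = 0 \cdot 3 \cdot 8 \left(-34\right) = 0 \cdot 24 \left(-34\right) = 0 \left(-34\right) = 0$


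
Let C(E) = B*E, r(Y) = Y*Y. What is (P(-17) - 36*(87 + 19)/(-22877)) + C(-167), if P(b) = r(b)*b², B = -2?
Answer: 1918354651/22877 ≈ 83855.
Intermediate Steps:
r(Y) = Y²
P(b) = b⁴ (P(b) = b²*b² = b⁴)
C(E) = -2*E
(P(-17) - 36*(87 + 19)/(-22877)) + C(-167) = ((-17)⁴ - 36*(87 + 19)/(-22877)) - 2*(-167) = (83521 - 36*106*(-1/22877)) + 334 = (83521 - 3816*(-1/22877)) + 334 = (83521 + 3816/22877) + 334 = 1910713733/22877 + 334 = 1918354651/22877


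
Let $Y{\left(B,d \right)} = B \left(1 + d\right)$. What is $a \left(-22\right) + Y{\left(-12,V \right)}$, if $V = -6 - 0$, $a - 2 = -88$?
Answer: $1952$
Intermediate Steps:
$a = -86$ ($a = 2 - 88 = -86$)
$V = -6$ ($V = -6 + 0 = -6$)
$a \left(-22\right) + Y{\left(-12,V \right)} = \left(-86\right) \left(-22\right) - 12 \left(1 - 6\right) = 1892 - -60 = 1892 + 60 = 1952$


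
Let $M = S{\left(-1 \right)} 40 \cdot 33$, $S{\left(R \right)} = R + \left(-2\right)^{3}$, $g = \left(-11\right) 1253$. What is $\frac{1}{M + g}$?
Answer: $- \frac{1}{25663} \approx -3.8967 \cdot 10^{-5}$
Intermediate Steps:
$g = -13783$
$S{\left(R \right)} = -8 + R$ ($S{\left(R \right)} = R - 8 = -8 + R$)
$M = -11880$ ($M = \left(-8 - 1\right) 40 \cdot 33 = \left(-9\right) 40 \cdot 33 = \left(-360\right) 33 = -11880$)
$\frac{1}{M + g} = \frac{1}{-11880 - 13783} = \frac{1}{-25663} = - \frac{1}{25663}$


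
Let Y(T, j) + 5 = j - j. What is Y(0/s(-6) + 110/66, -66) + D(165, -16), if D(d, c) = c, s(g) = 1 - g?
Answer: -21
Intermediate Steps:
Y(T, j) = -5 (Y(T, j) = -5 + (j - j) = -5 + 0 = -5)
Y(0/s(-6) + 110/66, -66) + D(165, -16) = -5 - 16 = -21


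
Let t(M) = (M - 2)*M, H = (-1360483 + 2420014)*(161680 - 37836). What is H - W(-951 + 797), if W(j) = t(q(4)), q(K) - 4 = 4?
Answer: 131216557116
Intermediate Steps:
q(K) = 8 (q(K) = 4 + 4 = 8)
H = 131216557164 (H = 1059531*123844 = 131216557164)
t(M) = M*(-2 + M) (t(M) = (-2 + M)*M = M*(-2 + M))
W(j) = 48 (W(j) = 8*(-2 + 8) = 8*6 = 48)
H - W(-951 + 797) = 131216557164 - 1*48 = 131216557164 - 48 = 131216557116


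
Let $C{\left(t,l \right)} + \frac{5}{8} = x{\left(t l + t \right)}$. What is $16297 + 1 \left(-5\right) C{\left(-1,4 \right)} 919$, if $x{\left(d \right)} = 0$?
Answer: $\frac{153351}{8} \approx 19169.0$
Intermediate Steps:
$C{\left(t,l \right)} = - \frac{5}{8}$ ($C{\left(t,l \right)} = - \frac{5}{8} + 0 = - \frac{5}{8}$)
$16297 + 1 \left(-5\right) C{\left(-1,4 \right)} 919 = 16297 + 1 \left(-5\right) \left(- \frac{5}{8}\right) 919 = 16297 + \left(-5\right) \left(- \frac{5}{8}\right) 919 = 16297 + \frac{25}{8} \cdot 919 = 16297 + \frac{22975}{8} = \frac{153351}{8}$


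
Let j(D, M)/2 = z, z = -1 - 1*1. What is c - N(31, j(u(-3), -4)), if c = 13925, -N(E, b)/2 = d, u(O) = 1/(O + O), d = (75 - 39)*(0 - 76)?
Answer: 8453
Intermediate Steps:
z = -2 (z = -1 - 1 = -2)
d = -2736 (d = 36*(-76) = -2736)
u(O) = 1/(2*O)
j(D, M) = -4 (j(D, M) = 2*(-2) = -4)
N(E, b) = 5472 (N(E, b) = -2*(-2736) = 5472)
c - N(31, j(u(-3), -4)) = 13925 - 1*5472 = 13925 - 5472 = 8453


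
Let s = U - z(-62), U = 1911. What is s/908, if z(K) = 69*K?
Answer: 6189/908 ≈ 6.8161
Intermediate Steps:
s = 6189 (s = 1911 - 69*(-62) = 1911 - 1*(-4278) = 1911 + 4278 = 6189)
s/908 = 6189/908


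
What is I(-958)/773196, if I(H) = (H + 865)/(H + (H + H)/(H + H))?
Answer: 31/246649524 ≈ 1.2568e-7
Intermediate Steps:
I(H) = (865 + H)/(1 + H) (I(H) = (865 + H)/(H + (2*H)/((2*H))) = (865 + H)/(H + (2*H)*(1/(2*H))) = (865 + H)/(H + 1) = (865 + H)/(1 + H))
I(-958)/773196 = ((865 - 958)/(1 - 958))/773196 = (-93/(-957))*(1/773196) = -1/957*(-93)*(1/773196) = (31/319)*(1/773196) = 31/246649524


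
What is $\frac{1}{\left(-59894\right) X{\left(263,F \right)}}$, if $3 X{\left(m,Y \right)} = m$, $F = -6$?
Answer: $- \frac{3}{15752122} \approx -1.9045 \cdot 10^{-7}$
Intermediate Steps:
$X{\left(m,Y \right)} = \frac{m}{3}$
$\frac{1}{\left(-59894\right) X{\left(263,F \right)}} = \frac{1}{\left(-59894\right) \frac{1}{3} \cdot 263} = - \frac{1}{59894 \cdot \frac{263}{3}} = \left(- \frac{1}{59894}\right) \frac{3}{263} = - \frac{3}{15752122}$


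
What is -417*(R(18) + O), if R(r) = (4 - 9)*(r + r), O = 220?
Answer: -16680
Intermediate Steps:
R(r) = -10*r
-417*(R(18) + O) = -417*(-10*18 + 220) = -417*(-180 + 220) = -417*40 = -16680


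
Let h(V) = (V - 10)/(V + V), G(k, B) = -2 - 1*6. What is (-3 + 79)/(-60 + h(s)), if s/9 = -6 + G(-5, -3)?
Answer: -2394/1873 ≈ -1.2782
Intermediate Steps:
G(k, B) = -8 (G(k, B) = -2 - 6 = -8)
s = -126 (s = 9*(-6 - 8) = 9*(-14) = -126)
h(V) = (-10 + V)/(2*V) (h(V) = (-10 + V)/((2*V)) = (-10 + V)*(1/(2*V)) = (-10 + V)/(2*V))
(-3 + 79)/(-60 + h(s)) = (-3 + 79)/(-60 + (½)*(-10 - 126)/(-126)) = 76/(-60 + (½)*(-1/126)*(-136)) = 76/(-60 + 34/63) = 76/(-3746/63) = 76*(-63/3746) = -2394/1873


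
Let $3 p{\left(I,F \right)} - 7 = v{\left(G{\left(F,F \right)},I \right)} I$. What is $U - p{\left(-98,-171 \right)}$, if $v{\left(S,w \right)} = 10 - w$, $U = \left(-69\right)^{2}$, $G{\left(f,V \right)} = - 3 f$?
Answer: $\frac{24860}{3} \approx 8286.7$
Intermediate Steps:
$U = 4761$
$p{\left(I,F \right)} = \frac{7}{3} + \frac{I \left(10 - I\right)}{3}$ ($p{\left(I,F \right)} = \frac{7}{3} + \frac{\left(10 - I\right) I}{3} = \frac{7}{3} + \frac{I \left(10 - I\right)}{3}$)
$U - p{\left(-98,-171 \right)} = 4761 - \left(\frac{7}{3} - - \frac{98 \left(-10 - 98\right)}{3}\right) = 4761 - \left(\frac{7}{3} - \left(- \frac{98}{3}\right) \left(-108\right)\right) = 4761 - \left(\frac{7}{3} - 3528\right) = 4761 - - \frac{10577}{3} = 4761 + \frac{10577}{3} = \frac{24860}{3}$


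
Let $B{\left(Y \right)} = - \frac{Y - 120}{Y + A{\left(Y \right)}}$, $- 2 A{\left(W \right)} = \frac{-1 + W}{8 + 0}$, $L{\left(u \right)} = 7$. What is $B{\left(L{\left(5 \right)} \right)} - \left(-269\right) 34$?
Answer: $\frac{485642}{53} \approx 9163.1$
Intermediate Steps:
$A{\left(W \right)} = \frac{1}{16} - \frac{W}{16}$ ($A{\left(W \right)} = - \frac{\left(-1 + W\right) \frac{1}{8 + 0}}{2} = - \frac{\left(-1 + W\right) \frac{1}{8}}{2} = - \frac{- \frac{1}{8} + \frac{W}{8}}{2} = \frac{1}{16} - \frac{W}{16}$)
$B{\left(Y \right)} = - \frac{-120 + Y}{\frac{1}{16} + \frac{15 Y}{16}}$ ($B{\left(Y \right)} = - \frac{Y - 120}{Y - \left(- \frac{1}{16} + \frac{Y}{16}\right)} = - \frac{-120 + Y}{\frac{1}{16} + \frac{15 Y}{16}}$)
$B{\left(L{\left(5 \right)} \right)} - \left(-269\right) 34 = \frac{16 \left(120 - 7\right)}{1 + 15 \cdot 7} - \left(-269\right) 34 = \frac{16 \left(120 - 7\right)}{1 + 105} - -9146 = 16 \cdot \frac{1}{106} \cdot 113 + 9146 = \frac{904}{53} + 9146 = \frac{485642}{53}$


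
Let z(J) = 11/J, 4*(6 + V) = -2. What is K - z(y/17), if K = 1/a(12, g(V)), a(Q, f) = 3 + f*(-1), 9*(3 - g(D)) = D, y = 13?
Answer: -205/13 ≈ -15.769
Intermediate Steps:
V = -13/2 (V = -6 + (¼)*(-2) = -6 - ½ = -13/2 ≈ -6.5000)
g(D) = 3 - D/9
a(Q, f) = 3 - f
K = -18/13 (K = 1/(3 - (3 - ⅑*(-13/2))) = 1/(3 - (3 + 13/18)) = 1/(3 - 1*67/18) = 1/(3 - 67/18) = 1/(-13/18) = -18/13 ≈ -1.3846)
K - z(y/17) = -18/13 - 11/(13/17) = -18/13 - 11/(13*(1/17)) = -18/13 - 11/13/17 = -18/13 - 11*17/13 = -18/13 - 1*187/13 = -18/13 - 187/13 = -205/13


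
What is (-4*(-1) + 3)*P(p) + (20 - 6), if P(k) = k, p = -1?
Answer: 7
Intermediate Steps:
(-4*(-1) + 3)*P(p) + (20 - 6) = (-4*(-1) + 3)*(-1) + (20 - 6) = (4 + 3)*(-1) + 14 = 7*(-1) + 14 = -7 + 14 = 7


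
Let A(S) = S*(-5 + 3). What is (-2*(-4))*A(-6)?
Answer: 96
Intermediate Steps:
A(S) = -2*S (A(S) = S*(-2) = -2*S)
(-2*(-4))*A(-6) = (-2*(-4))*(-2*(-6)) = 8*12 = 96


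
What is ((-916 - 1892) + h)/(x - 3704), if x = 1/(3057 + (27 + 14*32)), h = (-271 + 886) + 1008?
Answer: 4185420/13082527 ≈ 0.31992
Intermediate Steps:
h = 1623 (h = 615 + 1008 = 1623)
x = 1/3532 (x = 1/(3057 + (27 + 448)) = 1/(3057 + 475) = 1/3532 ≈ 0.00028313)
((-916 - 1892) + h)/(x - 3704) = ((-916 - 1892) + 1623)/(1/3532 - 3704) = (-2808 + 1623)/(-13082527/3532) = -1185*(-3532/13082527) = 4185420/13082527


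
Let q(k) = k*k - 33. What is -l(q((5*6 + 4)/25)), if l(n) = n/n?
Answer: -1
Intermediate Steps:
q(k) = -33 + k² (q(k) = k² - 33 = -33 + k²)
l(n) = 1
-l(q((5*6 + 4)/25)) = -1*1 = -1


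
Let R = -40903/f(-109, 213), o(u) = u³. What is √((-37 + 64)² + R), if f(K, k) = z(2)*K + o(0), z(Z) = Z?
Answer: 5*√1742474/218 ≈ 30.276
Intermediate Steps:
f(K, k) = 2*K (f(K, k) = 2*K + 0³ = 2*K + 0 = 2*K)
R = 40903/218 (R = -40903/(2*(-109)) = -40903/(-218) = -40903*(-1/218) = 40903/218 ≈ 187.63)
√((-37 + 64)² + R) = √((-37 + 64)² + 40903/218) = √(27² + 40903/218) = √(729 + 40903/218) = √(199825/218) = 5*√1742474/218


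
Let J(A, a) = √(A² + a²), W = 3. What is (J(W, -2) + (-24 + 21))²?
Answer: (-3 + √13)² ≈ 0.36669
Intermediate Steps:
(J(W, -2) + (-24 + 21))² = (√(3² + (-2)²) + (-24 + 21))² = (√(9 + 4) - 3)² = (√13 - 3)² = (-3 + √13)²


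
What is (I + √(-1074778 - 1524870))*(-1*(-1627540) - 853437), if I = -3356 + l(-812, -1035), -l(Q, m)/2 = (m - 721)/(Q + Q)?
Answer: -527711433821/203 + 3096412*I*√162478 ≈ -2.5996e+9 + 1.2481e+9*I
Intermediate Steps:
l(Q, m) = -(-721 + m)/Q (l(Q, m) = -2*(m - 721)/(Q + Q) = -2*(-721 + m)/(2*Q) = -2*(-721 + m)*1/(2*Q) = -(-721 + m)/Q)
I = -681707/203 (I = -3356 + (721 - 1*(-1035))/(-812) = -3356 - (721 + 1035)/812 = -3356 - 1/812*1756 = -3356 - 439/203 = -681707/203 ≈ -3358.2)
(I + √(-1074778 - 1524870))*(-1*(-1627540) - 853437) = (-681707/203 + √(-1074778 - 1524870))*(-1*(-1627540) - 853437) = (-681707/203 + √(-2599648))*(1627540 - 853437) = (-681707/203 + 4*I*√162478)*774103 = -527711433821/203 + 3096412*I*√162478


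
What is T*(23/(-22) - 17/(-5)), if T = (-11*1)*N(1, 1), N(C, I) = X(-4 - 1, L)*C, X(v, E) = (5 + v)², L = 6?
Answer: 0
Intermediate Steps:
N(C, I) = 0 (N(C, I) = (5 + (-4 - 1))²*C = (5 - 5)²*C = 0²*C = 0*C = 0)
T = 0 (T = -11*1*0 = -11*0 = 0)
T*(23/(-22) - 17/(-5)) = 0*(23/(-22) - 17/(-5)) = 0*(23*(-1/22) - 17*(-⅕)) = 0*(-23/22 + 17/5) = 0*(259/110) = 0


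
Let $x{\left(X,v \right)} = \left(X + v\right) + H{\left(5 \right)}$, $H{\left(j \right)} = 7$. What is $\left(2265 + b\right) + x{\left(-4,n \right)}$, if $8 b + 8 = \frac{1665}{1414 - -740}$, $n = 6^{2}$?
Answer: $\frac{13228987}{5744} \approx 2303.1$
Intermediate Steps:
$n = 36$
$b = - \frac{5189}{5744}$ ($b = -1 + \frac{1665 \frac{1}{1414 - -740}}{8} = -1 + \frac{1665 \frac{1}{1414 + 740}}{8} = -1 + \frac{1665 \cdot \frac{1}{2154}}{8} = -1 + \frac{1}{8} \cdot \frac{555}{718} = -1 + \frac{555}{5744} = - \frac{5189}{5744} \approx -0.90338$)
$x{\left(X,v \right)} = 7 + X + v$ ($x{\left(X,v \right)} = \left(X + v\right) + 7 = 7 + X + v$)
$\left(2265 + b\right) + x{\left(-4,n \right)} = \left(2265 - \frac{5189}{5744}\right) + \left(7 - 4 + 36\right) = \frac{13004971}{5744} + 39 = \frac{13228987}{5744}$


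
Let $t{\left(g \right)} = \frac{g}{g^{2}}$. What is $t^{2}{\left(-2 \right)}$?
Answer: $\frac{1}{4} \approx 0.25$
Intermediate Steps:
$t{\left(g \right)} = \frac{1}{g}$ ($t{\left(g \right)} = \frac{g}{g^{2}} = \frac{1}{g}$)
$t^{2}{\left(-2 \right)} = \left(\frac{1}{-2}\right)^{2} = \left(- \frac{1}{2}\right)^{2} = \frac{1}{4}$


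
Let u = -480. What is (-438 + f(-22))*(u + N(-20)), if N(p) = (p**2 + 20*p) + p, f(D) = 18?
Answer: 210000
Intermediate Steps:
N(p) = p**2 + 21*p
(-438 + f(-22))*(u + N(-20)) = (-438 + 18)*(-480 - 20*(21 - 20)) = -420*(-480 - 20*1) = -420*(-480 - 20) = -420*(-500) = 210000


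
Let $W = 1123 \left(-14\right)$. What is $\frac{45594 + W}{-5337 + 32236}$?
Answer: $\frac{29872}{26899} \approx 1.1105$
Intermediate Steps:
$W = -15722$
$\frac{45594 + W}{-5337 + 32236} = \frac{45594 - 15722}{-5337 + 32236} = \frac{29872}{26899}$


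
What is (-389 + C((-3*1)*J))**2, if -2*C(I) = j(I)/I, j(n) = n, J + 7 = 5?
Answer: 606841/4 ≈ 1.5171e+5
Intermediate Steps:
J = -2 (J = -7 + 5 = -2)
C(I) = -1/2 (C(I) = -I/(2*I) = -1/2*1 = -1/2)
(-389 + C((-3*1)*J))**2 = (-389 - 1/2)**2 = (-779/2)**2 = 606841/4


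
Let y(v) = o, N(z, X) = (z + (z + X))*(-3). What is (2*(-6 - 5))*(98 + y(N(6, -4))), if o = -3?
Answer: -2090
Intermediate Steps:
N(z, X) = -6*z - 3*X (N(z, X) = (z + (X + z))*(-3) = (X + 2*z)*(-3) = -6*z - 3*X)
y(v) = -3
(2*(-6 - 5))*(98 + y(N(6, -4))) = (2*(-6 - 5))*(98 - 3) = (2*(-11))*95 = -22*95 = -2090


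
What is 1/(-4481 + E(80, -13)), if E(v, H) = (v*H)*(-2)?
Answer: -1/2401 ≈ -0.00041649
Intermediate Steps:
E(v, H) = -2*H*v (E(v, H) = (H*v)*(-2) = -2*H*v)
1/(-4481 + E(80, -13)) = 1/(-4481 - 2*(-13)*80) = 1/(-4481 + 2080) = 1/(-2401) = -1/2401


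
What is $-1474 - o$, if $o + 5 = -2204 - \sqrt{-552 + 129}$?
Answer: $735 + 3 i \sqrt{47} \approx 735.0 + 20.567 i$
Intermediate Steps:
$o = -2209 - 3 i \sqrt{47}$ ($o = -5 - \left(2204 + \sqrt{-552 + 129}\right) = -5 - \left(2204 + \sqrt{-423}\right) = -5 - \left(2204 + 3 i \sqrt{47}\right) = -2209 - 3 i \sqrt{47} \approx -2209.0 - 20.567 i$)
$-1474 - o = -1474 - \left(-2209 - 3 i \sqrt{47}\right) = -1474 + \left(2209 + 3 i \sqrt{47}\right) = 735 + 3 i \sqrt{47}$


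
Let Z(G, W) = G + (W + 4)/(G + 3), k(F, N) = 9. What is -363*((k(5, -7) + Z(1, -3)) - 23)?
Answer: 18513/4 ≈ 4628.3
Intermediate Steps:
Z(G, W) = G + (4 + W)/(3 + G)
-363*((k(5, -7) + Z(1, -3)) - 23) = -363*((9 + (4 - 3 + 1**2 + 3*1)/(3 + 1)) - 23) = -363*((9 + (4 - 3 + 1 + 3)/4) - 23) = -363*((9 + (1/4)*5) - 23) = -363*((9 + 5/4) - 23) = -363*(41/4 - 23) = -363*(-51/4) = 18513/4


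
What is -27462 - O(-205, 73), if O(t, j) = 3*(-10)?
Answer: -27432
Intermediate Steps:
O(t, j) = -30
-27462 - O(-205, 73) = -27462 - 1*(-30) = -27462 + 30 = -27432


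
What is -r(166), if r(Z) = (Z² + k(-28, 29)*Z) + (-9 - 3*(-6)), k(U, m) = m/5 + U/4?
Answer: -136829/5 ≈ -27366.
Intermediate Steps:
k(U, m) = U/4 + m/5 (k(U, m) = m*(⅕) + U*(¼) = m/5 + U/4 = U/4 + m/5)
r(Z) = 9 + Z² - 6*Z/5 (r(Z) = (Z² + ((¼)*(-28) + (⅕)*29)*Z) + (-9 - 3*(-6)) = (Z² + (-7 + 29/5)*Z) + (-9 + 18) = (Z² - 6*Z/5) + 9 = 9 + Z² - 6*Z/5)
-r(166) = -(9 + 166² - 6/5*166) = -(9 + 27556 - 996/5) = -1*136829/5 = -136829/5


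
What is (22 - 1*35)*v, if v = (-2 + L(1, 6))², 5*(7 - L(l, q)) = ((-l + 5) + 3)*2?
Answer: -1573/25 ≈ -62.920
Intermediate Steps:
L(l, q) = 19/5 + 2*l/5 (L(l, q) = 7 - ((-l + 5) + 3)*2/5 = 7 - ((5 - l) + 3)*2/5 = 7 - (8 - l)*2/5 = 7 - (16 - 2*l)/5 = 7 + (-16/5 + 2*l/5) = 19/5 + 2*l/5)
v = 121/25 (v = (-2 + (19/5 + (⅖)*1))² = (-2 + (19/5 + ⅖))² = (-2 + 21/5)² = (11/5)² = 121/25 ≈ 4.8400)
(22 - 1*35)*v = (22 - 1*35)*(121/25) = (22 - 35)*(121/25) = -13*121/25 = -1573/25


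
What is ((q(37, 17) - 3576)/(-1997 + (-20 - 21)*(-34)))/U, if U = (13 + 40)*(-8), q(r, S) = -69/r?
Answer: -14709/1051096 ≈ -0.013994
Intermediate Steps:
U = -424 (U = 53*(-8) = -424)
((q(37, 17) - 3576)/(-1997 + (-20 - 21)*(-34)))/U = ((-69/37 - 3576)/(-1997 + (-20 - 21)*(-34)))/(-424) = ((-69*1/37 - 3576)/(-1997 - 41*(-34)))*(-1/424) = ((-69/37 - 3576)/(-1997 + 1394))*(-1/424) = -132381/37/(-603)*(-1/424) = -132381/37*(-1/603)*(-1/424) = (14709/2479)*(-1/424) = -14709/1051096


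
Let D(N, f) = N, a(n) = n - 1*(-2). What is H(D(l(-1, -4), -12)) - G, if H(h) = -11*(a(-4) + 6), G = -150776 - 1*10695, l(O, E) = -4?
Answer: 161427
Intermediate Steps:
a(n) = 2 + n (a(n) = n + 2 = 2 + n)
G = -161471 (G = -150776 - 10695 = -161471)
H(h) = -44 (H(h) = -11*((2 - 4) + 6) = -11*(-2 + 6) = -11*4 = -44)
H(D(l(-1, -4), -12)) - G = -44 - 1*(-161471) = -44 + 161471 = 161427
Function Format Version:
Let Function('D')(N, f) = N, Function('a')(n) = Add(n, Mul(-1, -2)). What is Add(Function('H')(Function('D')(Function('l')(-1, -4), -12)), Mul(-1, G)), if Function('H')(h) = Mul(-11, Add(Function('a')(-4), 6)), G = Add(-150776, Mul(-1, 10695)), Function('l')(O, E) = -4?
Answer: 161427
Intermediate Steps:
Function('a')(n) = Add(2, n) (Function('a')(n) = Add(n, 2) = Add(2, n))
G = -161471 (G = Add(-150776, -10695) = -161471)
Function('H')(h) = -44 (Function('H')(h) = Mul(-11, Add(Add(2, -4), 6)) = Mul(-11, Add(-2, 6)) = Mul(-11, 4) = -44)
Add(Function('H')(Function('D')(Function('l')(-1, -4), -12)), Mul(-1, G)) = Add(-44, Mul(-1, -161471)) = Add(-44, 161471) = 161427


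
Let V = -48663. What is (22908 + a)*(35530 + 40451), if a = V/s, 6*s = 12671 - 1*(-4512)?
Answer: 29886076748466/17183 ≈ 1.7393e+9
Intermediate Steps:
s = 17183/6 (s = (12671 - 1*(-4512))/6 = (12671 + 4512)/6 = (⅙)*17183 = 17183/6 ≈ 2863.8)
a = -291978/17183 (a = -48663/17183/6 = -48663*6/17183 = -291978/17183 ≈ -16.992)
(22908 + a)*(35530 + 40451) = (22908 - 291978/17183)*(35530 + 40451) = (393336186/17183)*75981 = 29886076748466/17183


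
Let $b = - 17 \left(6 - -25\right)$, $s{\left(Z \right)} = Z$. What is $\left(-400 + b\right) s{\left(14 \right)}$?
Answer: $-12978$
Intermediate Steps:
$b = -527$ ($b = - 17 \left(6 + 25\right) = \left(-17\right) 31 = -527$)
$\left(-400 + b\right) s{\left(14 \right)} = \left(-400 - 527\right) 14 = \left(-927\right) 14 = -12978$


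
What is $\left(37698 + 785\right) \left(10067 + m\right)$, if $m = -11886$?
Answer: $-70000577$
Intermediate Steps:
$\left(37698 + 785\right) \left(10067 + m\right) = \left(37698 + 785\right) \left(10067 - 11886\right) = 38483 \left(-1819\right) = -70000577$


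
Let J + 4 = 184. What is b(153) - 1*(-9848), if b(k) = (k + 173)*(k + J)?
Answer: 118406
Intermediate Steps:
J = 180 (J = -4 + 184 = 180)
b(k) = (173 + k)*(180 + k) (b(k) = (k + 173)*(k + 180) = (173 + k)*(180 + k))
b(153) - 1*(-9848) = (31140 + 153² + 353*153) - 1*(-9848) = (31140 + 23409 + 54009) + 9848 = 108558 + 9848 = 118406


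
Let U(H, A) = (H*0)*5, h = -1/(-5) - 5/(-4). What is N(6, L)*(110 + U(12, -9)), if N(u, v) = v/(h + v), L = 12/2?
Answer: 13200/149 ≈ 88.591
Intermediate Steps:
h = 29/20 (h = -1*(-⅕) - 5*(-¼) = ⅕ + 5/4 = 29/20 ≈ 1.4500)
L = 6 (L = 12*(½) = 6)
U(H, A) = 0 (U(H, A) = 0*5 = 0)
N(u, v) = v/(29/20 + v)
N(6, L)*(110 + U(12, -9)) = (20*6/(29 + 20*6))*(110 + 0) = (20*6/(29 + 120))*110 = (20*6/149)*110 = (20*6*(1/149))*110 = (120/149)*110 = 13200/149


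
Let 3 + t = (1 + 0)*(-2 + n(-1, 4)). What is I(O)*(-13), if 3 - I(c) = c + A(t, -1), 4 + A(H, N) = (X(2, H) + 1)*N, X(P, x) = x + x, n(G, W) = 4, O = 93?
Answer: 1131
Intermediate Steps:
X(P, x) = 2*x
t = -1 (t = -3 + (1 + 0)*(-2 + 4) = -3 + 1*2 = -3 + 2 = -1)
A(H, N) = -4 + N*(1 + 2*H) (A(H, N) = -4 + (2*H + 1)*N = -4 + (1 + 2*H)*N = -4 + N*(1 + 2*H))
I(c) = 6 - c (I(c) = 3 - (c + (-4 - 1 + 2*(-1)*(-1))) = 3 - (c + (-4 - 1 + 2)) = 3 - (c - 3) = 3 - (-3 + c) = 3 + (3 - c) = 6 - c)
I(O)*(-13) = (6 - 1*93)*(-13) = (6 - 93)*(-13) = -87*(-13) = 1131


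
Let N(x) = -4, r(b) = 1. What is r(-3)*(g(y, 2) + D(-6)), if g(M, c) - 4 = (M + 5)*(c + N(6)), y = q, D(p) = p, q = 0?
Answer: -12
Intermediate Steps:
y = 0
g(M, c) = 4 + (-4 + c)*(5 + M) (g(M, c) = 4 + (M + 5)*(c - 4) = 4 + (5 + M)*(-4 + c) = 4 + (-4 + c)*(5 + M))
r(-3)*(g(y, 2) + D(-6)) = 1*((-16 - 4*0 + 5*2 + 0*2) - 6) = 1*((-16 + 0 + 10 + 0) - 6) = 1*(-6 - 6) = 1*(-12) = -12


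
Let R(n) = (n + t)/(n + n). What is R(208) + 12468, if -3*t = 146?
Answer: 7780271/624 ≈ 12468.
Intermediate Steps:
t = -146/3 (t = -⅓*146 = -146/3 ≈ -48.667)
R(n) = (-146/3 + n)/(2*n) (R(n) = (n - 146/3)/(n + n) = (-146/3 + n)/((2*n)) = (-146/3 + n)*(1/(2*n)) = (-146/3 + n)/(2*n))
R(208) + 12468 = (⅙)*(-146 + 3*208)/208 + 12468 = (⅙)*(1/208)*(-146 + 624) + 12468 = (⅙)*(1/208)*478 + 12468 = 239/624 + 12468 = 7780271/624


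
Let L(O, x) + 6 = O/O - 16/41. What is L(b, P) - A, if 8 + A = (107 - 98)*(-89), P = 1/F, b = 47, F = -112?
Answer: 32948/41 ≈ 803.61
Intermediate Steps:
P = -1/112 (P = 1/(-112) = -1/112 ≈ -0.0089286)
L(O, x) = -221/41 (L(O, x) = -6 + (O/O - 16/41) = -6 + (1 - 16*1/41) = -6 + (1 - 16/41) = -6 + 25/41 = -221/41)
A = -809 (A = -8 + (107 - 98)*(-89) = -8 + 9*(-89) = -8 - 801 = -809)
L(b, P) - A = -221/41 - 1*(-809) = -221/41 + 809 = 32948/41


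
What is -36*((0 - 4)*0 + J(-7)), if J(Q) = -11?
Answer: 396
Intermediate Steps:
-36*((0 - 4)*0 + J(-7)) = -36*((0 - 4)*0 - 11) = -36*(-4*0 - 11) = -36*(0 - 11) = -36*(-11) = 396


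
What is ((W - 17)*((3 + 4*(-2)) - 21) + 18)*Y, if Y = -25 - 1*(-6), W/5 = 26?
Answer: 55480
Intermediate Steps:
W = 130 (W = 5*26 = 130)
Y = -19 (Y = -25 + 6 = -19)
((W - 17)*((3 + 4*(-2)) - 21) + 18)*Y = ((130 - 17)*((3 + 4*(-2)) - 21) + 18)*(-19) = (113*((3 - 8) - 21) + 18)*(-19) = (113*(-5 - 21) + 18)*(-19) = (113*(-26) + 18)*(-19) = (-2938 + 18)*(-19) = -2920*(-19) = 55480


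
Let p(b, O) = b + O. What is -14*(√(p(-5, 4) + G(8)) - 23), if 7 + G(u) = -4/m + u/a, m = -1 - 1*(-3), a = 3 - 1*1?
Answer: 322 - 14*I*√6 ≈ 322.0 - 34.293*I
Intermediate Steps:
a = 2 (a = 3 - 1 = 2)
p(b, O) = O + b
m = 2 (m = -1 + 3 = 2)
G(u) = -9 + u/2 (G(u) = -7 + (-4/2 + u/2) = -7 + (-4*½ + u*(½)) = -7 + (-2 + u/2) = -9 + u/2)
-14*(√(p(-5, 4) + G(8)) - 23) = -14*(√((4 - 5) + (-9 + (½)*8)) - 23) = -14*(√(-1 + (-9 + 4)) - 23) = -14*(√(-1 - 5) - 23) = -14*(√(-6) - 23) = -14*(I*√6 - 23) = -14*(-23 + I*√6) = 322 - 14*I*√6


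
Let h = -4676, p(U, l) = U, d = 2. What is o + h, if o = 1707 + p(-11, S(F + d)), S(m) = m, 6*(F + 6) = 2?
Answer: -2980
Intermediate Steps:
F = -17/3 (F = -6 + (⅙)*2 = -6 + ⅓ = -17/3 ≈ -5.6667)
o = 1696 (o = 1707 - 11 = 1696)
o + h = 1696 - 4676 = -2980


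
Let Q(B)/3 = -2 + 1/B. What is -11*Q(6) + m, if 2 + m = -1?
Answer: 115/2 ≈ 57.500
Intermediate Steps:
m = -3 (m = -2 - 1 = -3)
Q(B) = -6 + 3/B (Q(B) = 3*(-2 + 1/B) = -6 + 3/B)
-11*Q(6) + m = -11*(-6 + 3/6) - 3 = -11*(-6 + 3*(1/6)) - 3 = -11*(-6 + 1/2) - 3 = -11*(-11/2) - 3 = 121/2 - 3 = 115/2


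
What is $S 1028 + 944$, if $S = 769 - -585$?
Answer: $1392856$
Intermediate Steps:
$S = 1354$ ($S = 769 + 585 = 1354$)
$S 1028 + 944 = 1354 \cdot 1028 + 944 = 1391912 + 944 = 1392856$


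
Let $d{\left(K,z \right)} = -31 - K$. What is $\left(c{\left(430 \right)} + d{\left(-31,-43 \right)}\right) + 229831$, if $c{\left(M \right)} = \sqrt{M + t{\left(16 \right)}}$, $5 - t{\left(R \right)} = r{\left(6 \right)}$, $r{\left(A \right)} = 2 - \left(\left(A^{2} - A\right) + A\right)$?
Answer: $229831 + \sqrt{469} \approx 2.2985 \cdot 10^{5}$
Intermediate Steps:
$r{\left(A \right)} = 2 - A^{2}$
$t{\left(R \right)} = 39$ ($t{\left(R \right)} = 5 - \left(2 - 6^{2}\right) = 5 - \left(2 - 36\right) = 5 - -34 = 5 + 34 = 39$)
$c{\left(M \right)} = \sqrt{39 + M}$ ($c{\left(M \right)} = \sqrt{M + 39} = \sqrt{39 + M}$)
$\left(c{\left(430 \right)} + d{\left(-31,-43 \right)}\right) + 229831 = \left(\sqrt{39 + 430} - 0\right) + 229831 = \left(\sqrt{469} + \left(-31 + 31\right)\right) + 229831 = \left(\sqrt{469} + 0\right) + 229831 = \sqrt{469} + 229831 = 229831 + \sqrt{469}$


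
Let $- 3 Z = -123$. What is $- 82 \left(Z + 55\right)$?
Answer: $-7872$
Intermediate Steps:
$Z = 41$ ($Z = \left(- \frac{1}{3}\right) \left(-123\right) = 41$)
$- 82 \left(Z + 55\right) = - 82 \left(41 + 55\right) = \left(-82\right) 96 = -7872$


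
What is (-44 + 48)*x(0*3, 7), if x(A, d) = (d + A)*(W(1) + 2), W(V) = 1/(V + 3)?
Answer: 63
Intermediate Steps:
W(V) = 1/(3 + V)
x(A, d) = 9*A/4 + 9*d/4 (x(A, d) = (d + A)*(1/(3 + 1) + 2) = (A + d)*(1/4 + 2) = (A + d)*(¼ + 2) = (A + d)*(9/4) = 9*A/4 + 9*d/4)
(-44 + 48)*x(0*3, 7) = (-44 + 48)*(9*(0*3)/4 + (9/4)*7) = 4*((9/4)*0 + 63/4) = 4*(0 + 63/4) = 4*(63/4) = 63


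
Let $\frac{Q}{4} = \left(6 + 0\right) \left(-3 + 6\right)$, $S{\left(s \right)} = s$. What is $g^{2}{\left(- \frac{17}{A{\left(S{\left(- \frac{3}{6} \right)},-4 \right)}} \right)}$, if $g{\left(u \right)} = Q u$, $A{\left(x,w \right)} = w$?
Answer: $93636$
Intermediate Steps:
$Q = 72$ ($Q = 4 \left(6 + 0\right) \left(-3 + 6\right) = 4 \cdot 6 \cdot 3 = 4 \cdot 18 = 72$)
$g{\left(u \right)} = 72 u$
$g^{2}{\left(- \frac{17}{A{\left(S{\left(- \frac{3}{6} \right)},-4 \right)}} \right)} = \left(72 \left(- \frac{17}{-4}\right)\right)^{2} = \left(72 \left(\left(-17\right) \left(- \frac{1}{4}\right)\right)\right)^{2} = \left(72 \cdot \frac{17}{4}\right)^{2} = 306^{2} = 93636$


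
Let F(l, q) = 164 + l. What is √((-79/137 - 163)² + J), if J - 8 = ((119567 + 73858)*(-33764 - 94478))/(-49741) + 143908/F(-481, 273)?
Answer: √2449891965603069074109714/2160201889 ≈ 724.57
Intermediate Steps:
J = 7856219220798/15767897 (J = 8 + (((119567 + 73858)*(-33764 - 94478))/(-49741) + 143908/(164 - 481)) = 8 + ((193425*(-128242))*(-1/49741) + 143908/(-317)) = 8 + (-24805208850*(-1/49741) + 143908*(-1/317)) = 8 + (24805208850/49741 - 143908/317) = 8 + 7856093077622/15767897 = 7856219220798/15767897 ≈ 4.9824e+5)
√((-79/137 - 163)² + J) = √((-79/137 - 163)² + 7856219220798/15767897) = √((-22410/137)² + 7856219220798/15767897) = √(502208100/18769 + 7856219220798/15767897) = √(155372144148523362/295947658793) = √2449891965603069074109714/2160201889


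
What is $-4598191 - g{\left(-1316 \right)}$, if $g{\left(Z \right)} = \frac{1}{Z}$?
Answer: $- \frac{6051219355}{1316} \approx -4.5982 \cdot 10^{6}$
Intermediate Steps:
$-4598191 - g{\left(-1316 \right)} = -4598191 - \frac{1}{-1316} = -4598191 - - \frac{1}{1316} = -4598191 + \frac{1}{1316} = - \frac{6051219355}{1316}$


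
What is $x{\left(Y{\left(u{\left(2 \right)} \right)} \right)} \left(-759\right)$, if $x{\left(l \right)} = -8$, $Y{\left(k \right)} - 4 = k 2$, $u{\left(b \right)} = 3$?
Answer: $6072$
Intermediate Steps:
$Y{\left(k \right)} = 4 + 2 k$ ($Y{\left(k \right)} = 4 + k 2 = 4 + 2 k$)
$x{\left(Y{\left(u{\left(2 \right)} \right)} \right)} \left(-759\right) = \left(-8\right) \left(-759\right) = 6072$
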